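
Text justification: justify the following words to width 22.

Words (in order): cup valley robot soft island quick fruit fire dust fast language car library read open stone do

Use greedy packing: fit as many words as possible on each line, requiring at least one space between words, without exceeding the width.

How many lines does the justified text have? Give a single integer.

Answer: 5

Derivation:
Line 1: ['cup', 'valley', 'robot', 'soft'] (min_width=21, slack=1)
Line 2: ['island', 'quick', 'fruit'] (min_width=18, slack=4)
Line 3: ['fire', 'dust', 'fast'] (min_width=14, slack=8)
Line 4: ['language', 'car', 'library'] (min_width=20, slack=2)
Line 5: ['read', 'open', 'stone', 'do'] (min_width=18, slack=4)
Total lines: 5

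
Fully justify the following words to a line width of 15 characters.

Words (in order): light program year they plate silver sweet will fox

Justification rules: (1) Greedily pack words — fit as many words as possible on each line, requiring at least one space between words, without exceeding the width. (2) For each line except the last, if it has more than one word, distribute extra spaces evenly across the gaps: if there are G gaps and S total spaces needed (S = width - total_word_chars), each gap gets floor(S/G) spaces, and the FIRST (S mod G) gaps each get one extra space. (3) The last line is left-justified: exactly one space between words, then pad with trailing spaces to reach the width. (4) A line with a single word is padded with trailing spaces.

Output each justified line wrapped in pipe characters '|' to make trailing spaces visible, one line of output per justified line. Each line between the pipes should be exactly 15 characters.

Line 1: ['light', 'program'] (min_width=13, slack=2)
Line 2: ['year', 'they', 'plate'] (min_width=15, slack=0)
Line 3: ['silver', 'sweet'] (min_width=12, slack=3)
Line 4: ['will', 'fox'] (min_width=8, slack=7)

Answer: |light   program|
|year they plate|
|silver    sweet|
|will fox       |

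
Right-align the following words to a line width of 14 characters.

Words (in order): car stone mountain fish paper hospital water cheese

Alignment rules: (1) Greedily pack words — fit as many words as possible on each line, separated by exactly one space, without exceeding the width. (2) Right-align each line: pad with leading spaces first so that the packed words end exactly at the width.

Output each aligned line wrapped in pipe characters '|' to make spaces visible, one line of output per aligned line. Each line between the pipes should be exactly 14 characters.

Line 1: ['car', 'stone'] (min_width=9, slack=5)
Line 2: ['mountain', 'fish'] (min_width=13, slack=1)
Line 3: ['paper', 'hospital'] (min_width=14, slack=0)
Line 4: ['water', 'cheese'] (min_width=12, slack=2)

Answer: |     car stone|
| mountain fish|
|paper hospital|
|  water cheese|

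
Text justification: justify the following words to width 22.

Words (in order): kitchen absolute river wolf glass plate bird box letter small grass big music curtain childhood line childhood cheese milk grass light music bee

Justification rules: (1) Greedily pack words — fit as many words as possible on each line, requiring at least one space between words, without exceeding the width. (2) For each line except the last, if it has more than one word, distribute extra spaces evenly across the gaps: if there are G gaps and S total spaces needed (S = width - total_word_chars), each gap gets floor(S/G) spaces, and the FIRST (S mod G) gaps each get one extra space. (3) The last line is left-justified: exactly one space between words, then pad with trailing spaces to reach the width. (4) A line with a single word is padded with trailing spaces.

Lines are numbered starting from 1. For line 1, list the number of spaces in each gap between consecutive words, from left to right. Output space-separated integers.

Line 1: ['kitchen', 'absolute', 'river'] (min_width=22, slack=0)
Line 2: ['wolf', 'glass', 'plate', 'bird'] (min_width=21, slack=1)
Line 3: ['box', 'letter', 'small', 'grass'] (min_width=22, slack=0)
Line 4: ['big', 'music', 'curtain'] (min_width=17, slack=5)
Line 5: ['childhood', 'line'] (min_width=14, slack=8)
Line 6: ['childhood', 'cheese', 'milk'] (min_width=21, slack=1)
Line 7: ['grass', 'light', 'music', 'bee'] (min_width=21, slack=1)

Answer: 1 1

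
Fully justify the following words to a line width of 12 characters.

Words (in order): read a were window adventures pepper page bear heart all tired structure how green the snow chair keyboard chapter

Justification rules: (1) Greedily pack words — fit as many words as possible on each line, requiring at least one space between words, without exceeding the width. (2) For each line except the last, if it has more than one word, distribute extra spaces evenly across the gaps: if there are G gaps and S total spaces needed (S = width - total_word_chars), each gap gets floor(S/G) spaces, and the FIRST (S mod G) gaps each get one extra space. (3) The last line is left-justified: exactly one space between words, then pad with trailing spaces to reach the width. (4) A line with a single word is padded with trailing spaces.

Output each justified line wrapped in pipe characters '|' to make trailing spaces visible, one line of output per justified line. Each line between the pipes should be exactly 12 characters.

Line 1: ['read', 'a', 'were'] (min_width=11, slack=1)
Line 2: ['window'] (min_width=6, slack=6)
Line 3: ['adventures'] (min_width=10, slack=2)
Line 4: ['pepper', 'page'] (min_width=11, slack=1)
Line 5: ['bear', 'heart'] (min_width=10, slack=2)
Line 6: ['all', 'tired'] (min_width=9, slack=3)
Line 7: ['structure'] (min_width=9, slack=3)
Line 8: ['how', 'green'] (min_width=9, slack=3)
Line 9: ['the', 'snow'] (min_width=8, slack=4)
Line 10: ['chair'] (min_width=5, slack=7)
Line 11: ['keyboard'] (min_width=8, slack=4)
Line 12: ['chapter'] (min_width=7, slack=5)

Answer: |read  a were|
|window      |
|adventures  |
|pepper  page|
|bear   heart|
|all    tired|
|structure   |
|how    green|
|the     snow|
|chair       |
|keyboard    |
|chapter     |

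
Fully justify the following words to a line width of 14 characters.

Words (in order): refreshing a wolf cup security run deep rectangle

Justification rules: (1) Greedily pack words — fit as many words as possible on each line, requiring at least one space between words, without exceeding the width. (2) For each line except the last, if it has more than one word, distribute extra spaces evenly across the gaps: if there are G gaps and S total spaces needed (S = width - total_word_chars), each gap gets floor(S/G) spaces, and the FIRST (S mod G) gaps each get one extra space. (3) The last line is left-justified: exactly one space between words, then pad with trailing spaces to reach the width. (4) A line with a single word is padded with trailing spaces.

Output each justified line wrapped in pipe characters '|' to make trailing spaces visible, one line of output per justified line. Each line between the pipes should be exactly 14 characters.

Answer: |refreshing   a|
|wolf       cup|
|security   run|
|deep rectangle|

Derivation:
Line 1: ['refreshing', 'a'] (min_width=12, slack=2)
Line 2: ['wolf', 'cup'] (min_width=8, slack=6)
Line 3: ['security', 'run'] (min_width=12, slack=2)
Line 4: ['deep', 'rectangle'] (min_width=14, slack=0)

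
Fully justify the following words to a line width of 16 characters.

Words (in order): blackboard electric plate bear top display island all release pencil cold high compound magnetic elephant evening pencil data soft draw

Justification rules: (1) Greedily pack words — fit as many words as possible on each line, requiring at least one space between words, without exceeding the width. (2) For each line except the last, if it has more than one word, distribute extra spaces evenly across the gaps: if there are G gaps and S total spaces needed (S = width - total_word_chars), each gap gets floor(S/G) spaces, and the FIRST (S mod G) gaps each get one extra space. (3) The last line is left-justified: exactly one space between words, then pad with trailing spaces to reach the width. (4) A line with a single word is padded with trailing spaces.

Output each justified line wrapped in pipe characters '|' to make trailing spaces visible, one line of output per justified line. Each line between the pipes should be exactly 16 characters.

Answer: |blackboard      |
|electric   plate|
|bear top display|
|island       all|
|release   pencil|
|cold        high|
|compound        |
|magnetic        |
|elephant evening|
|pencil data soft|
|draw            |

Derivation:
Line 1: ['blackboard'] (min_width=10, slack=6)
Line 2: ['electric', 'plate'] (min_width=14, slack=2)
Line 3: ['bear', 'top', 'display'] (min_width=16, slack=0)
Line 4: ['island', 'all'] (min_width=10, slack=6)
Line 5: ['release', 'pencil'] (min_width=14, slack=2)
Line 6: ['cold', 'high'] (min_width=9, slack=7)
Line 7: ['compound'] (min_width=8, slack=8)
Line 8: ['magnetic'] (min_width=8, slack=8)
Line 9: ['elephant', 'evening'] (min_width=16, slack=0)
Line 10: ['pencil', 'data', 'soft'] (min_width=16, slack=0)
Line 11: ['draw'] (min_width=4, slack=12)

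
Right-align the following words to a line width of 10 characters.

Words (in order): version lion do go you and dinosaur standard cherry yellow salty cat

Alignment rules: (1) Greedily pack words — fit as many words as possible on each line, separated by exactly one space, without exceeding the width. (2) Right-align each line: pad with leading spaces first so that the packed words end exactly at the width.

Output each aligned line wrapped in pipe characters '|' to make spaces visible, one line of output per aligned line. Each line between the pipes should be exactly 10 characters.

Answer: |   version|
|lion do go|
|   you and|
|  dinosaur|
|  standard|
|    cherry|
|    yellow|
| salty cat|

Derivation:
Line 1: ['version'] (min_width=7, slack=3)
Line 2: ['lion', 'do', 'go'] (min_width=10, slack=0)
Line 3: ['you', 'and'] (min_width=7, slack=3)
Line 4: ['dinosaur'] (min_width=8, slack=2)
Line 5: ['standard'] (min_width=8, slack=2)
Line 6: ['cherry'] (min_width=6, slack=4)
Line 7: ['yellow'] (min_width=6, slack=4)
Line 8: ['salty', 'cat'] (min_width=9, slack=1)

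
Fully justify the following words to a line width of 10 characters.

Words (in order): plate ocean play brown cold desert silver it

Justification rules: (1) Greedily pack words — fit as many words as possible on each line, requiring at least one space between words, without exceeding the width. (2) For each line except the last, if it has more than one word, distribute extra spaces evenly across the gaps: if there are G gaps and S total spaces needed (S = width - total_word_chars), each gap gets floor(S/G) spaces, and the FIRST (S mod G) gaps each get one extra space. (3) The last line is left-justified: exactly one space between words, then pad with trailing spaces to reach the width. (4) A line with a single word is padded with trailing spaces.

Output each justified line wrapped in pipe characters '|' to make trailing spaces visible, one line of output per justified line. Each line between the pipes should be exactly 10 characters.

Answer: |plate     |
|ocean play|
|brown cold|
|desert    |
|silver it |

Derivation:
Line 1: ['plate'] (min_width=5, slack=5)
Line 2: ['ocean', 'play'] (min_width=10, slack=0)
Line 3: ['brown', 'cold'] (min_width=10, slack=0)
Line 4: ['desert'] (min_width=6, slack=4)
Line 5: ['silver', 'it'] (min_width=9, slack=1)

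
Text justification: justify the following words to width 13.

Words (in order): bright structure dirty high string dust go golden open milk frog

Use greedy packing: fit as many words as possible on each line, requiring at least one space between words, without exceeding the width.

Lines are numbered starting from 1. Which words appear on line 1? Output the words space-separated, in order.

Line 1: ['bright'] (min_width=6, slack=7)
Line 2: ['structure'] (min_width=9, slack=4)
Line 3: ['dirty', 'high'] (min_width=10, slack=3)
Line 4: ['string', 'dust'] (min_width=11, slack=2)
Line 5: ['go', 'golden'] (min_width=9, slack=4)
Line 6: ['open', 'milk'] (min_width=9, slack=4)
Line 7: ['frog'] (min_width=4, slack=9)

Answer: bright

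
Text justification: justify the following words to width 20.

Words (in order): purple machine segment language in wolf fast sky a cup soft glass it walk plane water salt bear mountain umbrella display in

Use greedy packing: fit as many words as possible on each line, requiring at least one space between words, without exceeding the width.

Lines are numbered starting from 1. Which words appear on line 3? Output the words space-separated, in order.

Answer: wolf fast sky a cup

Derivation:
Line 1: ['purple', 'machine'] (min_width=14, slack=6)
Line 2: ['segment', 'language', 'in'] (min_width=19, slack=1)
Line 3: ['wolf', 'fast', 'sky', 'a', 'cup'] (min_width=19, slack=1)
Line 4: ['soft', 'glass', 'it', 'walk'] (min_width=18, slack=2)
Line 5: ['plane', 'water', 'salt'] (min_width=16, slack=4)
Line 6: ['bear', 'mountain'] (min_width=13, slack=7)
Line 7: ['umbrella', 'display', 'in'] (min_width=19, slack=1)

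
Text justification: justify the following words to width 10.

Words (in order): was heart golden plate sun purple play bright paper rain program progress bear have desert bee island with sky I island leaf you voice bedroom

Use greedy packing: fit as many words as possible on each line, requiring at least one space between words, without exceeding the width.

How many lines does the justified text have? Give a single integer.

Answer: 17

Derivation:
Line 1: ['was', 'heart'] (min_width=9, slack=1)
Line 2: ['golden'] (min_width=6, slack=4)
Line 3: ['plate', 'sun'] (min_width=9, slack=1)
Line 4: ['purple'] (min_width=6, slack=4)
Line 5: ['play'] (min_width=4, slack=6)
Line 6: ['bright'] (min_width=6, slack=4)
Line 7: ['paper', 'rain'] (min_width=10, slack=0)
Line 8: ['program'] (min_width=7, slack=3)
Line 9: ['progress'] (min_width=8, slack=2)
Line 10: ['bear', 'have'] (min_width=9, slack=1)
Line 11: ['desert', 'bee'] (min_width=10, slack=0)
Line 12: ['island'] (min_width=6, slack=4)
Line 13: ['with', 'sky', 'I'] (min_width=10, slack=0)
Line 14: ['island'] (min_width=6, slack=4)
Line 15: ['leaf', 'you'] (min_width=8, slack=2)
Line 16: ['voice'] (min_width=5, slack=5)
Line 17: ['bedroom'] (min_width=7, slack=3)
Total lines: 17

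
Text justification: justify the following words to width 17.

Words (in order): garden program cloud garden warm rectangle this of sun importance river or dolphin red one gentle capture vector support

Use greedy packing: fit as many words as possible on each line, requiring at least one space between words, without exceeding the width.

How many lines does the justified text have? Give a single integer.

Line 1: ['garden', 'program'] (min_width=14, slack=3)
Line 2: ['cloud', 'garden', 'warm'] (min_width=17, slack=0)
Line 3: ['rectangle', 'this', 'of'] (min_width=17, slack=0)
Line 4: ['sun', 'importance'] (min_width=14, slack=3)
Line 5: ['river', 'or', 'dolphin'] (min_width=16, slack=1)
Line 6: ['red', 'one', 'gentle'] (min_width=14, slack=3)
Line 7: ['capture', 'vector'] (min_width=14, slack=3)
Line 8: ['support'] (min_width=7, slack=10)
Total lines: 8

Answer: 8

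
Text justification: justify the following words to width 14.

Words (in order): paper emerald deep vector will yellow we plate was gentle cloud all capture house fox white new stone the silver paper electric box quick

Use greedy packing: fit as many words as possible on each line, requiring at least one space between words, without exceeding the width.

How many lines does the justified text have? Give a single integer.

Line 1: ['paper', 'emerald'] (min_width=13, slack=1)
Line 2: ['deep', 'vector'] (min_width=11, slack=3)
Line 3: ['will', 'yellow', 'we'] (min_width=14, slack=0)
Line 4: ['plate', 'was'] (min_width=9, slack=5)
Line 5: ['gentle', 'cloud'] (min_width=12, slack=2)
Line 6: ['all', 'capture'] (min_width=11, slack=3)
Line 7: ['house', 'fox'] (min_width=9, slack=5)
Line 8: ['white', 'new'] (min_width=9, slack=5)
Line 9: ['stone', 'the'] (min_width=9, slack=5)
Line 10: ['silver', 'paper'] (min_width=12, slack=2)
Line 11: ['electric', 'box'] (min_width=12, slack=2)
Line 12: ['quick'] (min_width=5, slack=9)
Total lines: 12

Answer: 12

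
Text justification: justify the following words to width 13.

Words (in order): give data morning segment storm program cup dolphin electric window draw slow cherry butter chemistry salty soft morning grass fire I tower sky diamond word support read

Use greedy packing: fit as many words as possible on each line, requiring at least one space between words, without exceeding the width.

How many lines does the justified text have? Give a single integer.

Answer: 16

Derivation:
Line 1: ['give', 'data'] (min_width=9, slack=4)
Line 2: ['morning'] (min_width=7, slack=6)
Line 3: ['segment', 'storm'] (min_width=13, slack=0)
Line 4: ['program', 'cup'] (min_width=11, slack=2)
Line 5: ['dolphin'] (min_width=7, slack=6)
Line 6: ['electric'] (min_width=8, slack=5)
Line 7: ['window', 'draw'] (min_width=11, slack=2)
Line 8: ['slow', 'cherry'] (min_width=11, slack=2)
Line 9: ['butter'] (min_width=6, slack=7)
Line 10: ['chemistry'] (min_width=9, slack=4)
Line 11: ['salty', 'soft'] (min_width=10, slack=3)
Line 12: ['morning', 'grass'] (min_width=13, slack=0)
Line 13: ['fire', 'I', 'tower'] (min_width=12, slack=1)
Line 14: ['sky', 'diamond'] (min_width=11, slack=2)
Line 15: ['word', 'support'] (min_width=12, slack=1)
Line 16: ['read'] (min_width=4, slack=9)
Total lines: 16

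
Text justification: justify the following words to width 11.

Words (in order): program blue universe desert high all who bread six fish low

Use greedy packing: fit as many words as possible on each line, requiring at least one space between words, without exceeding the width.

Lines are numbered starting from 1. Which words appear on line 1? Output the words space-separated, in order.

Answer: program

Derivation:
Line 1: ['program'] (min_width=7, slack=4)
Line 2: ['blue'] (min_width=4, slack=7)
Line 3: ['universe'] (min_width=8, slack=3)
Line 4: ['desert', 'high'] (min_width=11, slack=0)
Line 5: ['all', 'who'] (min_width=7, slack=4)
Line 6: ['bread', 'six'] (min_width=9, slack=2)
Line 7: ['fish', 'low'] (min_width=8, slack=3)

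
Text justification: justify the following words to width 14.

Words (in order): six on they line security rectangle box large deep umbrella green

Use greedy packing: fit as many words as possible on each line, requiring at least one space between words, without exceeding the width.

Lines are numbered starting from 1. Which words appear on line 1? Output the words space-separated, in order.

Answer: six on they

Derivation:
Line 1: ['six', 'on', 'they'] (min_width=11, slack=3)
Line 2: ['line', 'security'] (min_width=13, slack=1)
Line 3: ['rectangle', 'box'] (min_width=13, slack=1)
Line 4: ['large', 'deep'] (min_width=10, slack=4)
Line 5: ['umbrella', 'green'] (min_width=14, slack=0)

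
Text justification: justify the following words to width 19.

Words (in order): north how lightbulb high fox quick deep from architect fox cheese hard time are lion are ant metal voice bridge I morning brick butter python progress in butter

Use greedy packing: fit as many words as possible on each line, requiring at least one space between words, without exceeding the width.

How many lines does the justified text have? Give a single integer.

Answer: 9

Derivation:
Line 1: ['north', 'how', 'lightbulb'] (min_width=19, slack=0)
Line 2: ['high', 'fox', 'quick', 'deep'] (min_width=19, slack=0)
Line 3: ['from', 'architect', 'fox'] (min_width=18, slack=1)
Line 4: ['cheese', 'hard', 'time'] (min_width=16, slack=3)
Line 5: ['are', 'lion', 'are', 'ant'] (min_width=16, slack=3)
Line 6: ['metal', 'voice', 'bridge'] (min_width=18, slack=1)
Line 7: ['I', 'morning', 'brick'] (min_width=15, slack=4)
Line 8: ['butter', 'python'] (min_width=13, slack=6)
Line 9: ['progress', 'in', 'butter'] (min_width=18, slack=1)
Total lines: 9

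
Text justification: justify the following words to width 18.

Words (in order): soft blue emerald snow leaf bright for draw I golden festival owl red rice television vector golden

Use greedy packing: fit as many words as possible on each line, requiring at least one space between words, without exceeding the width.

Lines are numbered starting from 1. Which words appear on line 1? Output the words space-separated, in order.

Answer: soft blue emerald

Derivation:
Line 1: ['soft', 'blue', 'emerald'] (min_width=17, slack=1)
Line 2: ['snow', 'leaf', 'bright'] (min_width=16, slack=2)
Line 3: ['for', 'draw', 'I', 'golden'] (min_width=17, slack=1)
Line 4: ['festival', 'owl', 'red'] (min_width=16, slack=2)
Line 5: ['rice', 'television'] (min_width=15, slack=3)
Line 6: ['vector', 'golden'] (min_width=13, slack=5)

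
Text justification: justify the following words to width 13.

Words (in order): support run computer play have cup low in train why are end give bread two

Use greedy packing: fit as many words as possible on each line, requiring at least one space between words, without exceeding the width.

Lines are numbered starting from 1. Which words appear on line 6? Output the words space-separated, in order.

Line 1: ['support', 'run'] (min_width=11, slack=2)
Line 2: ['computer', 'play'] (min_width=13, slack=0)
Line 3: ['have', 'cup', 'low'] (min_width=12, slack=1)
Line 4: ['in', 'train', 'why'] (min_width=12, slack=1)
Line 5: ['are', 'end', 'give'] (min_width=12, slack=1)
Line 6: ['bread', 'two'] (min_width=9, slack=4)

Answer: bread two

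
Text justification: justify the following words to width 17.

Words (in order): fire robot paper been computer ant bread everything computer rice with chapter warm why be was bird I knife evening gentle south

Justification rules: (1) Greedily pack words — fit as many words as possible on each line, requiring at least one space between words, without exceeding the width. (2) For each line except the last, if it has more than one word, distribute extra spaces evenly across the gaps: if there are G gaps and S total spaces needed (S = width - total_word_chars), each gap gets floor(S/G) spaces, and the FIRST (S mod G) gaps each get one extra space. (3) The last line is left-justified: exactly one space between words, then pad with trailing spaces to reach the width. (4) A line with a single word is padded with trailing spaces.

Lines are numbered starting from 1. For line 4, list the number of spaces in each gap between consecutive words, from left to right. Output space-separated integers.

Answer: 5

Derivation:
Line 1: ['fire', 'robot', 'paper'] (min_width=16, slack=1)
Line 2: ['been', 'computer', 'ant'] (min_width=17, slack=0)
Line 3: ['bread', 'everything'] (min_width=16, slack=1)
Line 4: ['computer', 'rice'] (min_width=13, slack=4)
Line 5: ['with', 'chapter', 'warm'] (min_width=17, slack=0)
Line 6: ['why', 'be', 'was', 'bird', 'I'] (min_width=17, slack=0)
Line 7: ['knife', 'evening'] (min_width=13, slack=4)
Line 8: ['gentle', 'south'] (min_width=12, slack=5)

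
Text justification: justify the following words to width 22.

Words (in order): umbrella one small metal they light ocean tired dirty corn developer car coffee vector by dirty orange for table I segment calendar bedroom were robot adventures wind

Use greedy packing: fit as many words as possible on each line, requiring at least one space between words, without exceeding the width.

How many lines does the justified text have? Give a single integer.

Answer: 8

Derivation:
Line 1: ['umbrella', 'one', 'small'] (min_width=18, slack=4)
Line 2: ['metal', 'they', 'light', 'ocean'] (min_width=22, slack=0)
Line 3: ['tired', 'dirty', 'corn'] (min_width=16, slack=6)
Line 4: ['developer', 'car', 'coffee'] (min_width=20, slack=2)
Line 5: ['vector', 'by', 'dirty', 'orange'] (min_width=22, slack=0)
Line 6: ['for', 'table', 'I', 'segment'] (min_width=19, slack=3)
Line 7: ['calendar', 'bedroom', 'were'] (min_width=21, slack=1)
Line 8: ['robot', 'adventures', 'wind'] (min_width=21, slack=1)
Total lines: 8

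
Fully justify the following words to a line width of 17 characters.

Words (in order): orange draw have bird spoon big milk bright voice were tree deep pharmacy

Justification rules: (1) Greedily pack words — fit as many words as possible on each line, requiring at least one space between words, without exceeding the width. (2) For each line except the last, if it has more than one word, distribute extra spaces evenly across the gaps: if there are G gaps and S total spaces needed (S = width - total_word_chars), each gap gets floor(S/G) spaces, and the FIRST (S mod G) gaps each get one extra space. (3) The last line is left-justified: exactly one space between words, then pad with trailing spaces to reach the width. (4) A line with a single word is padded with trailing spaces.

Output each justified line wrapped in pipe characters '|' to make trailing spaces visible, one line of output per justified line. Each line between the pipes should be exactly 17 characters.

Line 1: ['orange', 'draw', 'have'] (min_width=16, slack=1)
Line 2: ['bird', 'spoon', 'big'] (min_width=14, slack=3)
Line 3: ['milk', 'bright', 'voice'] (min_width=17, slack=0)
Line 4: ['were', 'tree', 'deep'] (min_width=14, slack=3)
Line 5: ['pharmacy'] (min_width=8, slack=9)

Answer: |orange  draw have|
|bird   spoon  big|
|milk bright voice|
|were   tree  deep|
|pharmacy         |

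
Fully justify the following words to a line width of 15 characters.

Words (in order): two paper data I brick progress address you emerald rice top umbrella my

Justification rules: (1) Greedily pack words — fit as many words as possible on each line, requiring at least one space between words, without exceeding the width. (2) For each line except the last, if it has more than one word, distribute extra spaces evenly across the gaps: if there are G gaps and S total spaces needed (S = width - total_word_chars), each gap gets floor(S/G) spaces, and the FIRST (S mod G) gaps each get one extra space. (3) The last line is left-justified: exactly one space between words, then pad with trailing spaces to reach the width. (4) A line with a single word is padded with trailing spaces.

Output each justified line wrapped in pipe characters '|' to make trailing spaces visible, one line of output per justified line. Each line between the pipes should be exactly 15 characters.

Answer: |two  paper data|
|I         brick|
|progress       |
|address     you|
|emerald    rice|
|top umbrella my|

Derivation:
Line 1: ['two', 'paper', 'data'] (min_width=14, slack=1)
Line 2: ['I', 'brick'] (min_width=7, slack=8)
Line 3: ['progress'] (min_width=8, slack=7)
Line 4: ['address', 'you'] (min_width=11, slack=4)
Line 5: ['emerald', 'rice'] (min_width=12, slack=3)
Line 6: ['top', 'umbrella', 'my'] (min_width=15, slack=0)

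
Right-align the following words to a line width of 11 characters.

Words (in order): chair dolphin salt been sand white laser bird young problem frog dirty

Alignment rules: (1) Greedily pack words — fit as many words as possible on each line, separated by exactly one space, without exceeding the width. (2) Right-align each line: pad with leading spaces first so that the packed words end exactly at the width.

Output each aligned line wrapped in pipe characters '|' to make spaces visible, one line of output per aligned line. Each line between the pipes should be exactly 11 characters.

Answer: |      chair|
|    dolphin|
|  salt been|
| sand white|
| laser bird|
|      young|
|    problem|
| frog dirty|

Derivation:
Line 1: ['chair'] (min_width=5, slack=6)
Line 2: ['dolphin'] (min_width=7, slack=4)
Line 3: ['salt', 'been'] (min_width=9, slack=2)
Line 4: ['sand', 'white'] (min_width=10, slack=1)
Line 5: ['laser', 'bird'] (min_width=10, slack=1)
Line 6: ['young'] (min_width=5, slack=6)
Line 7: ['problem'] (min_width=7, slack=4)
Line 8: ['frog', 'dirty'] (min_width=10, slack=1)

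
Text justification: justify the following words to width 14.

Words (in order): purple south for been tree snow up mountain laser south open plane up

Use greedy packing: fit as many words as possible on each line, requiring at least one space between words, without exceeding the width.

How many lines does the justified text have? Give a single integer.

Line 1: ['purple', 'south'] (min_width=12, slack=2)
Line 2: ['for', 'been', 'tree'] (min_width=13, slack=1)
Line 3: ['snow', 'up'] (min_width=7, slack=7)
Line 4: ['mountain', 'laser'] (min_width=14, slack=0)
Line 5: ['south', 'open'] (min_width=10, slack=4)
Line 6: ['plane', 'up'] (min_width=8, slack=6)
Total lines: 6

Answer: 6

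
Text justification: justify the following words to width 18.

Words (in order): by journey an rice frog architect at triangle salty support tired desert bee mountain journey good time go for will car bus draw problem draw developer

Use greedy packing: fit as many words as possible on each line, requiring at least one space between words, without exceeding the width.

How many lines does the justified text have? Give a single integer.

Line 1: ['by', 'journey', 'an', 'rice'] (min_width=18, slack=0)
Line 2: ['frog', 'architect', 'at'] (min_width=17, slack=1)
Line 3: ['triangle', 'salty'] (min_width=14, slack=4)
Line 4: ['support', 'tired'] (min_width=13, slack=5)
Line 5: ['desert', 'bee'] (min_width=10, slack=8)
Line 6: ['mountain', 'journey'] (min_width=16, slack=2)
Line 7: ['good', 'time', 'go', 'for'] (min_width=16, slack=2)
Line 8: ['will', 'car', 'bus', 'draw'] (min_width=17, slack=1)
Line 9: ['problem', 'draw'] (min_width=12, slack=6)
Line 10: ['developer'] (min_width=9, slack=9)
Total lines: 10

Answer: 10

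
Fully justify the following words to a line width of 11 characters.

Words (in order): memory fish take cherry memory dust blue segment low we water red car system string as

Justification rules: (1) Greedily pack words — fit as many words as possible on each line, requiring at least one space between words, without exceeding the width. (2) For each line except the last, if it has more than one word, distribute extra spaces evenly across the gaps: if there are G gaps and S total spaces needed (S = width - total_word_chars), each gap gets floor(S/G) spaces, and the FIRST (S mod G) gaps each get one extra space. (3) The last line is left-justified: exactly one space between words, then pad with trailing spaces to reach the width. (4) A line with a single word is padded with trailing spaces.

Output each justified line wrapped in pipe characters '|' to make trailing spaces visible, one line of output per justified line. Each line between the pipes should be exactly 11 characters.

Line 1: ['memory', 'fish'] (min_width=11, slack=0)
Line 2: ['take', 'cherry'] (min_width=11, slack=0)
Line 3: ['memory', 'dust'] (min_width=11, slack=0)
Line 4: ['blue'] (min_width=4, slack=7)
Line 5: ['segment', 'low'] (min_width=11, slack=0)
Line 6: ['we', 'water'] (min_width=8, slack=3)
Line 7: ['red', 'car'] (min_width=7, slack=4)
Line 8: ['system'] (min_width=6, slack=5)
Line 9: ['string', 'as'] (min_width=9, slack=2)

Answer: |memory fish|
|take cherry|
|memory dust|
|blue       |
|segment low|
|we    water|
|red     car|
|system     |
|string as  |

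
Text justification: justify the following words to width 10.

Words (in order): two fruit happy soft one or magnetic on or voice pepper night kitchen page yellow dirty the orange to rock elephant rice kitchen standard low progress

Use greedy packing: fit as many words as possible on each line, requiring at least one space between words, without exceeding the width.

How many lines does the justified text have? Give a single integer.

Line 1: ['two', 'fruit'] (min_width=9, slack=1)
Line 2: ['happy', 'soft'] (min_width=10, slack=0)
Line 3: ['one', 'or'] (min_width=6, slack=4)
Line 4: ['magnetic'] (min_width=8, slack=2)
Line 5: ['on', 'or'] (min_width=5, slack=5)
Line 6: ['voice'] (min_width=5, slack=5)
Line 7: ['pepper'] (min_width=6, slack=4)
Line 8: ['night'] (min_width=5, slack=5)
Line 9: ['kitchen'] (min_width=7, slack=3)
Line 10: ['page'] (min_width=4, slack=6)
Line 11: ['yellow'] (min_width=6, slack=4)
Line 12: ['dirty', 'the'] (min_width=9, slack=1)
Line 13: ['orange', 'to'] (min_width=9, slack=1)
Line 14: ['rock'] (min_width=4, slack=6)
Line 15: ['elephant'] (min_width=8, slack=2)
Line 16: ['rice'] (min_width=4, slack=6)
Line 17: ['kitchen'] (min_width=7, slack=3)
Line 18: ['standard'] (min_width=8, slack=2)
Line 19: ['low'] (min_width=3, slack=7)
Line 20: ['progress'] (min_width=8, slack=2)
Total lines: 20

Answer: 20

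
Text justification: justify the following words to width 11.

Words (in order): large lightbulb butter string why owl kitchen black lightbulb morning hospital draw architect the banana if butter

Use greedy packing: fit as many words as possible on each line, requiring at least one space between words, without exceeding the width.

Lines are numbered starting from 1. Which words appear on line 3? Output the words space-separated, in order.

Answer: butter

Derivation:
Line 1: ['large'] (min_width=5, slack=6)
Line 2: ['lightbulb'] (min_width=9, slack=2)
Line 3: ['butter'] (min_width=6, slack=5)
Line 4: ['string', 'why'] (min_width=10, slack=1)
Line 5: ['owl', 'kitchen'] (min_width=11, slack=0)
Line 6: ['black'] (min_width=5, slack=6)
Line 7: ['lightbulb'] (min_width=9, slack=2)
Line 8: ['morning'] (min_width=7, slack=4)
Line 9: ['hospital'] (min_width=8, slack=3)
Line 10: ['draw'] (min_width=4, slack=7)
Line 11: ['architect'] (min_width=9, slack=2)
Line 12: ['the', 'banana'] (min_width=10, slack=1)
Line 13: ['if', 'butter'] (min_width=9, slack=2)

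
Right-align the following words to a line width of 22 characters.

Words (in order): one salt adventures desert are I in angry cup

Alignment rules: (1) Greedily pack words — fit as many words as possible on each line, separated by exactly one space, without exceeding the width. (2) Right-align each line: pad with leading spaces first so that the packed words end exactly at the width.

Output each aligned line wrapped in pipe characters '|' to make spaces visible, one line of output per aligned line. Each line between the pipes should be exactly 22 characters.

Answer: |   one salt adventures|
| desert are I in angry|
|                   cup|

Derivation:
Line 1: ['one', 'salt', 'adventures'] (min_width=19, slack=3)
Line 2: ['desert', 'are', 'I', 'in', 'angry'] (min_width=21, slack=1)
Line 3: ['cup'] (min_width=3, slack=19)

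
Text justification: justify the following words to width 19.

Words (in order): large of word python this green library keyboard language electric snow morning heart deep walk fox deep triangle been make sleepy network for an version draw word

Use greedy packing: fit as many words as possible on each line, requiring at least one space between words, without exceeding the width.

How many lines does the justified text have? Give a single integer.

Line 1: ['large', 'of', 'word'] (min_width=13, slack=6)
Line 2: ['python', 'this', 'green'] (min_width=17, slack=2)
Line 3: ['library', 'keyboard'] (min_width=16, slack=3)
Line 4: ['language', 'electric'] (min_width=17, slack=2)
Line 5: ['snow', 'morning', 'heart'] (min_width=18, slack=1)
Line 6: ['deep', 'walk', 'fox', 'deep'] (min_width=18, slack=1)
Line 7: ['triangle', 'been', 'make'] (min_width=18, slack=1)
Line 8: ['sleepy', 'network', 'for'] (min_width=18, slack=1)
Line 9: ['an', 'version', 'draw'] (min_width=15, slack=4)
Line 10: ['word'] (min_width=4, slack=15)
Total lines: 10

Answer: 10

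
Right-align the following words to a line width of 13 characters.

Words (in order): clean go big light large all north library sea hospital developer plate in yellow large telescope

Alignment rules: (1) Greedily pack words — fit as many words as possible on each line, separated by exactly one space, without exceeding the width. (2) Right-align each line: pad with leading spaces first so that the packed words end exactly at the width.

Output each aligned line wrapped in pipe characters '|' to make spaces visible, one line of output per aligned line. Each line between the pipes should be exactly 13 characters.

Answer: | clean go big|
|  light large|
|    all north|
|  library sea|
|     hospital|
|    developer|
|     plate in|
| yellow large|
|    telescope|

Derivation:
Line 1: ['clean', 'go', 'big'] (min_width=12, slack=1)
Line 2: ['light', 'large'] (min_width=11, slack=2)
Line 3: ['all', 'north'] (min_width=9, slack=4)
Line 4: ['library', 'sea'] (min_width=11, slack=2)
Line 5: ['hospital'] (min_width=8, slack=5)
Line 6: ['developer'] (min_width=9, slack=4)
Line 7: ['plate', 'in'] (min_width=8, slack=5)
Line 8: ['yellow', 'large'] (min_width=12, slack=1)
Line 9: ['telescope'] (min_width=9, slack=4)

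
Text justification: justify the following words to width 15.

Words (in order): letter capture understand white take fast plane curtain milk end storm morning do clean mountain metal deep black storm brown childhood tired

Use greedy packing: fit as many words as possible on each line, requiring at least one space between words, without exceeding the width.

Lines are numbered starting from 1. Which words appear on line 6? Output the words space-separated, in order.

Line 1: ['letter', 'capture'] (min_width=14, slack=1)
Line 2: ['understand'] (min_width=10, slack=5)
Line 3: ['white', 'take', 'fast'] (min_width=15, slack=0)
Line 4: ['plane', 'curtain'] (min_width=13, slack=2)
Line 5: ['milk', 'end', 'storm'] (min_width=14, slack=1)
Line 6: ['morning', 'do'] (min_width=10, slack=5)
Line 7: ['clean', 'mountain'] (min_width=14, slack=1)
Line 8: ['metal', 'deep'] (min_width=10, slack=5)
Line 9: ['black', 'storm'] (min_width=11, slack=4)
Line 10: ['brown', 'childhood'] (min_width=15, slack=0)
Line 11: ['tired'] (min_width=5, slack=10)

Answer: morning do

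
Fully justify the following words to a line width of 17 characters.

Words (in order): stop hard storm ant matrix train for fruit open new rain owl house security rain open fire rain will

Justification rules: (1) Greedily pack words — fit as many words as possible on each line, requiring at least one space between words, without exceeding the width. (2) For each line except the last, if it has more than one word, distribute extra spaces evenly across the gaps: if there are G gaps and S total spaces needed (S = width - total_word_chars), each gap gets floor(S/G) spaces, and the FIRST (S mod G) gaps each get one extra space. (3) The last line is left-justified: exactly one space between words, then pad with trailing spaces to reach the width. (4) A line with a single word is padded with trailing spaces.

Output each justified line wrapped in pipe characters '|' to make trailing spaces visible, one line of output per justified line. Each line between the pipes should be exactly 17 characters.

Answer: |stop  hard  storm|
|ant  matrix train|
|for   fruit  open|
|new    rain   owl|
|house    security|
|rain   open  fire|
|rain will        |

Derivation:
Line 1: ['stop', 'hard', 'storm'] (min_width=15, slack=2)
Line 2: ['ant', 'matrix', 'train'] (min_width=16, slack=1)
Line 3: ['for', 'fruit', 'open'] (min_width=14, slack=3)
Line 4: ['new', 'rain', 'owl'] (min_width=12, slack=5)
Line 5: ['house', 'security'] (min_width=14, slack=3)
Line 6: ['rain', 'open', 'fire'] (min_width=14, slack=3)
Line 7: ['rain', 'will'] (min_width=9, slack=8)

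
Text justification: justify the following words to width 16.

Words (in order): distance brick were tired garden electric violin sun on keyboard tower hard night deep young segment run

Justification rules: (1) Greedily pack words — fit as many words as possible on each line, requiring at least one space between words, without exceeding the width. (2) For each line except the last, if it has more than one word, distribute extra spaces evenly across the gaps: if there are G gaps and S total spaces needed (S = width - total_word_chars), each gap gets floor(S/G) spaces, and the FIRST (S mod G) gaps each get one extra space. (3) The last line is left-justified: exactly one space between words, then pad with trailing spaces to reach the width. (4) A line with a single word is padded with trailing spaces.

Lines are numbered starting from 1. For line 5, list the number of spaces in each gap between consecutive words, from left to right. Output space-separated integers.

Answer: 3

Derivation:
Line 1: ['distance', 'brick'] (min_width=14, slack=2)
Line 2: ['were', 'tired'] (min_width=10, slack=6)
Line 3: ['garden', 'electric'] (min_width=15, slack=1)
Line 4: ['violin', 'sun', 'on'] (min_width=13, slack=3)
Line 5: ['keyboard', 'tower'] (min_width=14, slack=2)
Line 6: ['hard', 'night', 'deep'] (min_width=15, slack=1)
Line 7: ['young', 'segment'] (min_width=13, slack=3)
Line 8: ['run'] (min_width=3, slack=13)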